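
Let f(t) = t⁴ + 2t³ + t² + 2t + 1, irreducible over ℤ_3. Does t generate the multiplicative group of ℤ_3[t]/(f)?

No

|GF(3^4)^×| = 3^4 − 1 = 80. Prime factorization: 80 = 2^4·5.
f is primitive ⇔ t has order 80 in GF(3)[t]/(f), i.e. t^(80/q) ≠ 1 for each prime q | 80.
t^(40) mod f = 1
t^(16) mod f = 2t.
Since t^(40) = 1, the order of t divides 40 < 80; not primitive.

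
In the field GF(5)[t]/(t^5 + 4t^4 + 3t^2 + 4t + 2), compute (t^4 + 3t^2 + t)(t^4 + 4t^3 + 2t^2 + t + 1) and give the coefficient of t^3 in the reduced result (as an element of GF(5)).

3

Multiply in GF(5)[t]: (t^4 + 3t^2 + t)·(t^4 + 4t^3 + 2t^2 + t + 1) = t^8 + 4t^7 + 4t^5 + t^4 + 4t^2 + t.
Reduce using t^5 ≡ t^4 + 2t^2 + t + 3 (mod t^5 + 4t^4 + 3t^2 + 4t + 2).
Reduced: 3t^4 + 3t^3 + t^2 + 2t + 3.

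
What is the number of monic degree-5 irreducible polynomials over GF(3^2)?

11808

x^(9^5) − x is the product of all monic irreducibles of degree dividing 5; Möbius inversion gives N = (1/5) Σ μ(5/d)·9^d.
Divisors of 5: 1, 5; μ(5/d) for each: -1, 1.
Σ = − 9^1 + 9^5 = 59040.
N = 59040/5 = 11808.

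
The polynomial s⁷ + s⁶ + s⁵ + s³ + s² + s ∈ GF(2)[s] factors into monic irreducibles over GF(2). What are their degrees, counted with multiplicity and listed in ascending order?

1, 1, 1, 1, 1, 2

Write h(s) = s⁷ + s⁶ + s⁵ + s³ + s² + s.
Roots in GF(2): h(0) = 0 → root; h(1) = 0 → root.
Linear factors from roots: (s), (s + 1).
Complete factorization: h(s) = (s)·(s + 1)^4·(s² + s + 1).
Factor degrees with multiplicity: 1 + 1 + 1 + 1 + 1 + 2 = 7.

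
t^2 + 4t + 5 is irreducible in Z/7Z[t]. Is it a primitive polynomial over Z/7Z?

Yes

Write f(t) = t^2 + 4t + 5.
|GF(7^2)^×| = 7^2 − 1 = 48. Prime factorization: 48 = 2^4·3.
f is primitive ⇔ t has order 48 in GF(7)[t]/(f), i.e. t^(48/q) ≠ 1 for each prime q | 48.
t^(24) mod f = 6.
t^(16) mod f = 4.
None equal 1, so t has full order 48; f is primitive.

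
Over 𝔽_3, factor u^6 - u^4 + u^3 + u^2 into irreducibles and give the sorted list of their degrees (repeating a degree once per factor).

1, 1, 1, 3

Write h(u) = u^6 - u^4 + u^3 + u^2.
Roots in 𝔽_3: h(0) = 0 → root; h(1) = 2; h(2) = 0 → root.
Linear factors from roots: (u), (u + 1).
Complete factorization: h(u) = (u + 1)·(u)^2·(u^3 - u^2 + 1).
Factor degrees with multiplicity: 1 + 1 + 1 + 3 = 6.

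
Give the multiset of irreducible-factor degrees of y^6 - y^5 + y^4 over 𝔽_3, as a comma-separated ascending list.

1, 1, 1, 1, 1, 1

Write f(y) = y^6 - y^5 + y^4.
Roots in 𝔽_3: f(0) = 0 → root; f(1) = 1; f(2) = 0 → root.
Linear factors from roots: (y), (y + 1).
Complete factorization: f(y) = (y + 1)^2·(y)^4.
Factor degrees with multiplicity: 1 + 1 + 1 + 1 + 1 + 1 = 6.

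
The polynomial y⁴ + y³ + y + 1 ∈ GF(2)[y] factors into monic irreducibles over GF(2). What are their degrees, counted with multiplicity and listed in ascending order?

1, 1, 2

Write g(y) = y⁴ + y³ + y + 1.
Roots in GF(2): g(0) = 1; g(1) = 0 → root.
Linear factors from roots: (y + 1).
Complete factorization: g(y) = (y + 1)^2·(y² + y + 1).
Factor degrees with multiplicity: 1 + 1 + 2 = 4.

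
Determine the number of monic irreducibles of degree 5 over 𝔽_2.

x^(2^5) − x is the product of all monic irreducibles of degree dividing 5; Möbius inversion gives N = (1/5) Σ μ(5/d)·2^d.
Divisors of 5: 1, 5; μ(5/d) for each: -1, 1.
Σ = − 2^1 + 2^5 = 30.
N = 30/5 = 6.

6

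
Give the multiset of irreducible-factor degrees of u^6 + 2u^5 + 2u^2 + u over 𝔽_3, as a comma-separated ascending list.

1, 1, 1, 1, 2

Write f(u) = u^6 + 2u^5 + 2u^2 + u.
Roots in 𝔽_3: f(0) = 0 → root; f(1) = 0 → root; f(2) = 0 → root.
Linear factors from roots: (u), (u + 2), (u + 1).
Complete factorization: f(u) = (u)·(u + 1)·(u + 2)^2·(u^2 + 1).
Factor degrees with multiplicity: 1 + 1 + 1 + 1 + 2 = 6.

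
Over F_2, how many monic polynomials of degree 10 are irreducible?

99

By the necklace-counting formula, N_2(10) = (1/10) Σ_{d|10} μ(10/d)·2^d.
Divisors of 10: 1, 2, 5, 10; μ(10/d) for each: 1, -1, -1, 1.
Σ = 2^1 − 2^2 − 2^5 + 2^10 = 990.
N = 990/10 = 99.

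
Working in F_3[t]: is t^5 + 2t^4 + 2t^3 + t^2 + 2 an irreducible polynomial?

Write P(t) = t^5 + 2t^4 + 2t^3 + t^2 + 2.
Check for roots in F_3: P(0) = 2; P(1) = 2; P(2) = 2.
No roots, so no linear factors.
Monic irreducibles of degree 2 over GF(3): t^2 + 1, t^2 + t + 2, t^2 + 2t + 2.
None of them divide P (all give nonzero remainder).
No irreducible factor of degree ≤ 2 exists, so P is irreducible over GF(3).

Yes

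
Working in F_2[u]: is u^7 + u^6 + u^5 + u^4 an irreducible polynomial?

Write m(u) = u^7 + u^6 + u^5 + u^4.
Check for roots in F_2: m(0) = 0 → root; m(1) = 0 → root.
m(0) = 0, so (u) divides m(u); m is reducible.

No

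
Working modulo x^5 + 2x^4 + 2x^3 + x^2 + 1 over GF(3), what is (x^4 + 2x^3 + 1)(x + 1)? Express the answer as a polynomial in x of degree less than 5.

Multiply in GF(3)[x]: (x^4 + 2x^3 + 1)·(x + 1) = x^5 + 2x^3 + x + 1.
Reduce using x^5 ≡ x^4 + x^3 + 2x^2 + 2 (mod x^5 + 2x^4 + 2x^3 + x^2 + 1).
Reduced: x^4 + 2x^2 + x.

x^4 + 2x^2 + x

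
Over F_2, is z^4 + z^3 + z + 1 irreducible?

No

Write m(z) = z^4 + z^3 + z + 1.
Check for roots in F_2: m(0) = 1; m(1) = 0 → root.
m(1) = 0, so (z − 1) divides m(z); m is reducible.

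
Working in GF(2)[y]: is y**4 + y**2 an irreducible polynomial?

Write g(y) = y**4 + y**2.
Check for roots in GF(2): g(0) = 0 → root; g(1) = 0 → root.
g(0) = 0, so (y) divides g(y); g is reducible.

No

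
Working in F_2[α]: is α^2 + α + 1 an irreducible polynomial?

Write g(α) = α^2 + α + 1.
Check for roots in F_2: g(0) = 1; g(1) = 1.
No roots. A degree-2 polynomial over a field with no linear factor is irreducible.

Yes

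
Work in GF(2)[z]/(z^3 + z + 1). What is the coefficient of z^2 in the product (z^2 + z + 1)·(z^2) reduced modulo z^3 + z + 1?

Multiply in GF(2)[z]: (z^2 + z + 1)·(z^2) = z^4 + z^3 + z^2.
Reduce using z^3 ≡ z + 1 (mod z^3 + z + 1).
Reduced: 1.

0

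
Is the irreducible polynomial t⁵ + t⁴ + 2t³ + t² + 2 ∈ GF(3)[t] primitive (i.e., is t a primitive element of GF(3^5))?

Write f(t) = t⁵ + t⁴ + 2t³ + t² + 2.
|GF(3^5)^×| = 3^5 − 1 = 242. Prime factorization: 242 = 2·11^2.
f is primitive ⇔ t has order 242 in GF(3)[t]/(f), i.e. t^(242/q) ≠ 1 for each prime q | 242.
t^(121) mod f = 1
t^(22) mod f = 1
Since t^(121) = 1, the order of t divides 121 < 242; not primitive.

No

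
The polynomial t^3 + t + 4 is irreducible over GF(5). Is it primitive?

Write f(t) = t^3 + t + 4.
|GF(5^3)^×| = 5^3 − 1 = 124. Prime factorization: 124 = 2^2·31.
f is primitive ⇔ t has order 124 in GF(5)[t]/(f), i.e. t^(124/q) ≠ 1 for each prime q | 124.
t^(62) mod f = 1
t^(4) mod f = 4t^2 + t.
Since t^(62) = 1, the order of t divides 62 < 124; not primitive.

No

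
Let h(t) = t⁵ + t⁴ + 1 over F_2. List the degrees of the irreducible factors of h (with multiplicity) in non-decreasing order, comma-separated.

2, 3

Roots in F_2: h(0) = 1; h(1) = 1.
Complete factorization: h(t) = (t² + t + 1)·(t³ + t + 1).
Factor degrees with multiplicity: 2 + 3 = 5.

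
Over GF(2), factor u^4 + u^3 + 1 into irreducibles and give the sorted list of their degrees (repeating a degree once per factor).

Write h(u) = u^4 + u^3 + 1.
Roots in GF(2): h(0) = 1; h(1) = 1.
Complete factorization: h(u) = (u^4 + u^3 + 1).
Factor degrees with multiplicity: 4 = 4.

4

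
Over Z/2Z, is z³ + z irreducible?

No

Write m(z) = z³ + z.
Check for roots in Z/2Z: m(0) = 0 → root; m(1) = 0 → root.
m(0) = 0, so (z) divides m(z); m is reducible.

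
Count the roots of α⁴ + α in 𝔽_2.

Write g(α) = α⁴ + α.
Evaluate at each of the 2 elements of 𝔽_2:
g(0) = 0 → root; g(1) = 0 → root.
Roots: {0, 1}.

2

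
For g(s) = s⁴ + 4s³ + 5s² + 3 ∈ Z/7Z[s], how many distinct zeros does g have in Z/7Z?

Evaluate at each of the 7 elements of Z/7Z:
g(0) = 3; g(1) = 6; g(2) = 1; g(3) = 6; g(4) = 0 → root; g(5) = 0 → root; g(6) = 5.
Roots: {4, 5}.

2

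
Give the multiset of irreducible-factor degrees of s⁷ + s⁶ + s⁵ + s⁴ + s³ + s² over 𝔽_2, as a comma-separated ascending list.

1, 1, 1, 2, 2

Write f(s) = s⁷ + s⁶ + s⁵ + s⁴ + s³ + s².
Roots in 𝔽_2: f(0) = 0 → root; f(1) = 0 → root.
Linear factors from roots: (s), (s + 1).
Complete factorization: f(s) = (s + 1)·(s)^2·(s² + s + 1)^2.
Factor degrees with multiplicity: 1 + 1 + 1 + 2 + 2 = 7.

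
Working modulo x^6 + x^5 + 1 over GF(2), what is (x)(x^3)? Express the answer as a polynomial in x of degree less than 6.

x^4

Multiply in GF(2)[x]: (x)·(x^3) = x^4.
Reduced: x^4.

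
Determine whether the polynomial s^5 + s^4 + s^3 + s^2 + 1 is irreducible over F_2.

Yes

Write P(s) = s^5 + s^4 + s^3 + s^2 + 1.
Check for roots in F_2: P(0) = 1; P(1) = 1.
No roots, so no linear factors.
Monic irreducibles of degree 2 over GF(2): s^2 + s + 1.
None of them divide P (all give nonzero remainder).
No irreducible factor of degree ≤ 2 exists, so P is irreducible over GF(2).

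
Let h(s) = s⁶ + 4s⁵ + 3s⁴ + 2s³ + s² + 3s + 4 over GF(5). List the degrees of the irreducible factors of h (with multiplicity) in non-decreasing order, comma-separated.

Roots in GF(5): h(0) = 4; h(1) = 3; h(2) = 0 → root; h(3) = 0 → root; h(4) = 0 → root.
Linear factors from roots: (s + 3), (s + 2), (s + 1).
Complete factorization: h(s) = (s + 1)·(s + 3)·(s + 2)^2·(s² + s + 2).
Factor degrees with multiplicity: 1 + 1 + 1 + 1 + 2 = 6.

1, 1, 1, 1, 2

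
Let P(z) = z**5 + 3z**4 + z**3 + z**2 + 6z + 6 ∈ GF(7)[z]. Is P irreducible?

Check for roots in GF(7): P(0) = 6; P(1) = 4; P(2) = 5; P(3) = 0 → root; P(4) = 5; P(5) = 6; P(6) = 2.
P(3) = 0, so (z − 3) divides P(z); P is reducible.

No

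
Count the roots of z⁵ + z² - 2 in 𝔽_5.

Write f(z) = z⁵ + z² - 2.
Evaluate at each of the 5 elements of 𝔽_5:
f(0) = 3; f(1) = 0 → root; f(2) = 4; f(3) = 0 → root; f(4) = 3.
Roots: {1, 3}.

2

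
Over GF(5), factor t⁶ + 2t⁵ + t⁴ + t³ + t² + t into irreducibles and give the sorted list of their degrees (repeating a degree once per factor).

Write f(t) = t⁶ + 2t⁵ + t⁴ + t³ + t² + t.
Roots in GF(5): f(0) = 0 → root; f(1) = 2; f(2) = 3; f(3) = 0 → root; f(4) = 4.
Linear factors from roots: (t), (t + 2).
Complete factorization: f(t) = (t)·(t + 2)^2·(t³ - 2t² - 1).
Factor degrees with multiplicity: 1 + 1 + 1 + 3 = 6.

1, 1, 1, 3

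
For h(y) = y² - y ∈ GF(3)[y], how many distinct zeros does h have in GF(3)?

Evaluate at each of the 3 elements of GF(3):
h(0) = 0 → root; h(1) = 0 → root; h(2) = 2.
Roots: {0, 1}.

2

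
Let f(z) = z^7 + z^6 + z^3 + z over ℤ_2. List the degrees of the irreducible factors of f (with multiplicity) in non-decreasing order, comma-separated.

Roots in ℤ_2: f(0) = 0 → root; f(1) = 0 → root.
Linear factors from roots: (z), (z + 1).
Complete factorization: f(z) = (z)·(z + 1)·(z^2 + z + 1)·(z^3 + z^2 + 1).
Factor degrees with multiplicity: 1 + 1 + 2 + 3 = 7.

1, 1, 2, 3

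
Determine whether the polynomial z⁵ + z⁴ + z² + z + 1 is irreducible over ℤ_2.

Write h(z) = z⁵ + z⁴ + z² + z + 1.
Check for roots in ℤ_2: h(0) = 1; h(1) = 1.
No roots, so no linear factors.
Monic irreducibles of degree 2 over GF(2): z² + z + 1.
None of them divide h (all give nonzero remainder).
No irreducible factor of degree ≤ 2 exists, so h is irreducible over GF(2).

Yes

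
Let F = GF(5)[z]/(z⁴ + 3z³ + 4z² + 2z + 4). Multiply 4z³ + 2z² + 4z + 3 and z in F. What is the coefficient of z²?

3

Multiply in GF(5)[z]: (4z³ + 2z² + 4z + 3)·(z) = 4z⁴ + 2z³ + 4z² + 3z.
Reduce using z⁴ ≡ 2z³ + z² + 3z + 1 (mod z⁴ + 3z³ + 4z² + 2z + 4).
Reduced: 3z² + 4.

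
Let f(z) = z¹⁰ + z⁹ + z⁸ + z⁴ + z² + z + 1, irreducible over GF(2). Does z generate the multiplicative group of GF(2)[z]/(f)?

|GF(2^10)^×| = 2^10 − 1 = 1023. Prime factorization: 1023 = 3·11·31.
f is primitive ⇔ z has order 1023 in GF(2)[z]/(f), i.e. z^(1023/q) ≠ 1 for each prime q | 1023.
z^(341) mod f = z⁶ + z⁵ + z⁴ + z² + 1.
z^(93) mod f = z⁸ + z⁴ + z² + 1.
z^(33) mod f = z⁷ + z⁶ + z⁴ + z.
None equal 1, so z has full order 1023; f is primitive.

Yes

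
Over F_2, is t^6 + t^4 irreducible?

Write h(t) = t^6 + t^4.
Check for roots in F_2: h(0) = 0 → root; h(1) = 0 → root.
h(0) = 0, so (t) divides h(t); h is reducible.

No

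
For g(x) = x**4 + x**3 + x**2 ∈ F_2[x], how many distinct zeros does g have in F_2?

1

Evaluate at each of the 2 elements of F_2:
g(0) = 0 → root; g(1) = 1.
Roots: {0}.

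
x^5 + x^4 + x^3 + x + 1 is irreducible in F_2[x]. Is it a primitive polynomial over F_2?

Write f(x) = x^5 + x^4 + x^3 + x + 1.
|GF(2^5)^×| = 2^5 − 1 = 31. Prime factorization: 31 = 31.
f is primitive ⇔ x has order 31 in GF(2)[x]/(f), i.e. x^(31/q) ≠ 1 for each prime q | 31.
x^(1) mod f = x.
None equal 1, so x has full order 31; f is primitive.

Yes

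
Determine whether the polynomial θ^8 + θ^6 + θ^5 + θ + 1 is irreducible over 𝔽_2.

Yes

Write g(θ) = θ^8 + θ^6 + θ^5 + θ + 1.
Check for roots in 𝔽_2: g(0) = 1; g(1) = 1.
No roots, so no linear factors.
Monic irreducibles of degree 2 over GF(2): θ^2 + θ + 1.
None of them divide g (all give nonzero remainder).
Monic irreducibles of degree 3 over GF(2): θ^3 + θ + 1, θ^3 + θ^2 + 1.
None of them divide g (all give nonzero remainder).
Monic irreducibles of degree 4 over GF(2): θ^4 + θ + 1, θ^4 + θ^3 + 1, θ^4 + θ^3 + θ^2 + θ + 1.
None of them divide g (all give nonzero remainder).
No irreducible factor of degree ≤ 4 exists, so g is irreducible over GF(2).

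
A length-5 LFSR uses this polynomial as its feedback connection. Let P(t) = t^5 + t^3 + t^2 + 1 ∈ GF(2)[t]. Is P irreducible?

Check for roots in GF(2): P(0) = 1; P(1) = 0 → root.
P(1) = 0, so (t − 1) divides P(t); P is reducible.

No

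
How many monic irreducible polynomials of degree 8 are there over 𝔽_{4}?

Gauss's count: N_{4}(8) = (1/8) Σ_{d|8} μ(8/d)·4^d.
Divisors of 8: 1, 2, 4, 8; μ(8/d) for each: 0, 0, -1, 1.
Σ = − 4^4 + 4^8 = 65280.
N = 65280/8 = 8160.

8160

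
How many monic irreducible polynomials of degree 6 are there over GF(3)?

Gauss's count: N_{3}(6) = (1/6) Σ_{d|6} μ(6/d)·3^d.
Divisors of 6: 1, 2, 3, 6; μ(6/d) for each: 1, -1, -1, 1.
Σ = 3^1 − 3^2 − 3^3 + 3^6 = 696.
N = 696/6 = 116.

116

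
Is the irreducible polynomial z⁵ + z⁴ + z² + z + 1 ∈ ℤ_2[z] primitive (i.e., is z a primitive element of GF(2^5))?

Write f(z) = z⁵ + z⁴ + z² + z + 1.
|GF(2^5)^×| = 2^5 − 1 = 31. Prime factorization: 31 = 31.
f is primitive ⇔ z has order 31 in GF(2)[z]/(f), i.e. z^(31/q) ≠ 1 for each prime q | 31.
z^(1) mod f = z.
None equal 1, so z has full order 31; f is primitive.

Yes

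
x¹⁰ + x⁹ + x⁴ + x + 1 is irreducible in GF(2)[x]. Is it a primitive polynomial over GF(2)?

Yes

Write f(x) = x¹⁰ + x⁹ + x⁴ + x + 1.
|GF(2^10)^×| = 2^10 − 1 = 1023. Prime factorization: 1023 = 3·11·31.
f is primitive ⇔ x has order 1023 in GF(2)[x]/(f), i.e. x^(1023/q) ≠ 1 for each prime q | 1023.
x^(341) mod f = x⁸ + x⁶ + x³ + x² + x.
x^(93) mod f = x⁹ + x⁸ + x⁶ + x⁵ + x² + 1.
x^(33) mod f = x⁹ + x⁸ + x⁶ + x⁴ + x² + x + 1.
None equal 1, so x has full order 1023; f is primitive.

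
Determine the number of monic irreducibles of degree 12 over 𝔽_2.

335

x^(2^12) − x is the product of all monic irreducibles of degree dividing 12; Möbius inversion gives N = (1/12) Σ μ(12/d)·2^d.
Divisors of 12: 1, 2, 3, 4, 6, 12; μ(12/d) for each: 0, 1, 0, -1, -1, 1.
Σ = 2^2 − 2^4 − 2^6 + 2^12 = 4020.
N = 4020/12 = 335.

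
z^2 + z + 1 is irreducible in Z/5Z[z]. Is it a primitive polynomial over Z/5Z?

Write f(z) = z^2 + z + 1.
|GF(5^2)^×| = 5^2 − 1 = 24. Prime factorization: 24 = 2^3·3.
f is primitive ⇔ z has order 24 in GF(5)[z]/(f), i.e. z^(24/q) ≠ 1 for each prime q | 24.
z^(12) mod f = 1
z^(8) mod f = 4z + 4.
Since z^(12) = 1, the order of z divides 12 < 24; not primitive.

No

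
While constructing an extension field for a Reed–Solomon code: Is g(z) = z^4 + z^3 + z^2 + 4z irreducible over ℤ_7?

No

Check for roots in ℤ_7: g(0) = 0 → root; g(1) = 0 → root; g(2) = 1; g(3) = 3; g(4) = 2; g(5) = 4; g(6) = 4.
g(0) = 0, so (z) divides g(z); g is reducible.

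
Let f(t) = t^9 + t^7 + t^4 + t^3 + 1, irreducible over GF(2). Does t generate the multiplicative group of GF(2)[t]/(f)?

No

|GF(2^9)^×| = 2^9 − 1 = 511. Prime factorization: 511 = 7·73.
f is primitive ⇔ t has order 511 in GF(2)[t]/(f), i.e. t^(511/q) ≠ 1 for each prime q | 511.
t^(73) mod f = 1
t^(7) mod f = t^7.
Since t^(73) = 1, the order of t divides 73 < 511; not primitive.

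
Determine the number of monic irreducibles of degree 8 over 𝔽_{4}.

Gauss's count: N_{4}(8) = (1/8) Σ_{d|8} μ(8/d)·4^d.
Divisors of 8: 1, 2, 4, 8; μ(8/d) for each: 0, 0, -1, 1.
Σ = − 4^4 + 4^8 = 65280.
N = 65280/8 = 8160.

8160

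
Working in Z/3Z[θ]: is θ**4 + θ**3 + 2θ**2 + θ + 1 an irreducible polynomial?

No

Write P(θ) = θ**4 + θ**3 + 2θ**2 + θ + 1.
Check for roots in Z/3Z: P(0) = 1; P(1) = 0 → root; P(2) = 2.
P(1) = 0, so (θ − 1) divides P(θ); P is reducible.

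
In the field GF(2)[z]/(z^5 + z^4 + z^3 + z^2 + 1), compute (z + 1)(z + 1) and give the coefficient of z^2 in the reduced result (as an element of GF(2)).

Multiply in GF(2)[z]: (z + 1)·(z + 1) = z^2 + 1.
Reduced: z^2 + 1.

1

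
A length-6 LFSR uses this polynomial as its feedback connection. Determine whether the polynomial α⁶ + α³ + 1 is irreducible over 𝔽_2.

Write m(α) = α⁶ + α³ + 1.
Check for roots in 𝔽_2: m(0) = 1; m(1) = 1.
No roots, so no linear factors.
Monic irreducibles of degree 2 over GF(2): α² + α + 1.
None of them divide m (all give nonzero remainder).
Monic irreducibles of degree 3 over GF(2): α³ + α + 1, α³ + α² + 1.
None of them divide m (all give nonzero remainder).
No irreducible factor of degree ≤ 3 exists, so m is irreducible over GF(2).

Yes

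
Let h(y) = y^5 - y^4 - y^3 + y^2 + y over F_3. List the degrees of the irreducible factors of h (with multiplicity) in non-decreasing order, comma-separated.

1, 2, 2

Roots in F_3: h(0) = 0 → root; h(1) = 1; h(2) = 2.
Linear factors from roots: (y).
Complete factorization: h(y) = (y)·(y^2 + y - 1)^2.
Factor degrees with multiplicity: 1 + 2 + 2 = 5.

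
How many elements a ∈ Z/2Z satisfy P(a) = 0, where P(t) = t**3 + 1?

1

Evaluate at each of the 2 elements of Z/2Z:
P(0) = 1; P(1) = 0 → root.
Roots: {1}.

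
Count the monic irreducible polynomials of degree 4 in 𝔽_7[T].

588

Gauss's count: N_{7}(4) = (1/4) Σ_{d|4} μ(4/d)·7^d.
Divisors of 4: 1, 2, 4; μ(4/d) for each: 0, -1, 1.
Σ = − 7^2 + 7^4 = 2352.
N = 2352/4 = 588.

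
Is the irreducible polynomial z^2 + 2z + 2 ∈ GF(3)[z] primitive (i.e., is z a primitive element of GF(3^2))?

Write f(z) = z^2 + 2z + 2.
|GF(3^2)^×| = 3^2 − 1 = 8. Prime factorization: 8 = 2^3.
f is primitive ⇔ z has order 8 in GF(3)[z]/(f), i.e. z^(8/q) ≠ 1 for each prime q | 8.
z^(4) mod f = 2.
None equal 1, so z has full order 8; f is primitive.

Yes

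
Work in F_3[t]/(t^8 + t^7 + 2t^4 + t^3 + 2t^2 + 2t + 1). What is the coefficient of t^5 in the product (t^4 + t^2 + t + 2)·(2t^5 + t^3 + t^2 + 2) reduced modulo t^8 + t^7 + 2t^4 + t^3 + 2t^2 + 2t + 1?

Multiply in F_3[t]: (t^4 + t^2 + t + 2)·(2t^5 + t^3 + t^2 + 2) = 2t^9 + 2t^5 + t^4 + t^2 + 2t + 1.
Reduce using t^8 ≡ 2t^7 + t^4 + 2t^3 + t^2 + t + 2 (mod t^8 + t^7 + 2t^4 + t^3 + 2t^2 + 2t + 1).
Reduced: 2t^7 + t^5 + t^3 + t^2 + t.

1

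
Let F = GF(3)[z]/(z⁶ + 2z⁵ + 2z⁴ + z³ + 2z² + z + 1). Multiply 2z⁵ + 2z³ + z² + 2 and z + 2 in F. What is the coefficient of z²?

Multiply in GF(3)[z]: (2z⁵ + 2z³ + z² + 2)·(z + 2) = 2z⁶ + z⁵ + 2z⁴ + 2z³ + 2z² + 2z + 1.
Reduce using z⁶ ≡ z⁵ + z⁴ + 2z³ + z² + 2z + 2 (mod z⁶ + 2z⁵ + 2z⁴ + z³ + 2z² + z + 1).
Reduced: z⁴ + z² + 2.

1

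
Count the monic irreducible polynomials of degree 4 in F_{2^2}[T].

x^(4^4) − x is the product of all monic irreducibles of degree dividing 4; Möbius inversion gives N = (1/4) Σ μ(4/d)·4^d.
Divisors of 4: 1, 2, 4; μ(4/d) for each: 0, -1, 1.
Σ = − 4^2 + 4^4 = 240.
N = 240/4 = 60.

60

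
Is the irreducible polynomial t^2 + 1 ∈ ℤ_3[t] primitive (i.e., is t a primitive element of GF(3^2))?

No

Write f(t) = t^2 + 1.
|GF(3^2)^×| = 3^2 − 1 = 8. Prime factorization: 8 = 2^3.
f is primitive ⇔ t has order 8 in GF(3)[t]/(f), i.e. t^(8/q) ≠ 1 for each prime q | 8.
t^(4) mod f = 1
Since t^(4) = 1, the order of t divides 4 < 8; not primitive.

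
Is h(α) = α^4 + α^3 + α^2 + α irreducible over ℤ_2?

Check for roots in ℤ_2: h(0) = 0 → root; h(1) = 0 → root.
h(0) = 0, so (α) divides h(α); h is reducible.

No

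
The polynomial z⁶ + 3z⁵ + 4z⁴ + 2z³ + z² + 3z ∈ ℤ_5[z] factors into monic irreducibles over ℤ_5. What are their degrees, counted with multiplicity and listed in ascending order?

Write f(z) = z⁶ + 3z⁵ + 4z⁴ + 2z³ + z² + 3z.
Roots in ℤ_5: f(0) = 0 → root; f(1) = 4; f(2) = 0 → root; f(3) = 4; f(4) = 3.
Linear factors from roots: (z), (z + 3).
Complete factorization: f(z) = (z)·(z + 3)·(z² + 2z + 4)·(z² + 3z + 4).
Factor degrees with multiplicity: 1 + 1 + 2 + 2 = 6.

1, 1, 2, 2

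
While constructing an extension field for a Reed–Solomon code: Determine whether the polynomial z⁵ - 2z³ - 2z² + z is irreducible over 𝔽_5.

No

Write f(z) = z⁵ - 2z³ - 2z² + z.
Check for roots in 𝔽_5: f(0) = 0 → root; f(1) = 3; f(2) = 0 → root; f(3) = 4; f(4) = 3.
f(0) = 0, so (z) divides f(z); f is reducible.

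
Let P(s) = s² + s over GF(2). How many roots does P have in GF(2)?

Evaluate at each of the 2 elements of GF(2):
P(0) = 0 → root; P(1) = 0 → root.
Roots: {0, 1}.

2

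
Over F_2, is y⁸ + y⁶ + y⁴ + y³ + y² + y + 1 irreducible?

Write g(y) = y⁸ + y⁶ + y⁴ + y³ + y² + y + 1.
Check for roots in F_2: g(0) = 1; g(1) = 1.
No roots, so no linear factors.
Monic irreducibles of degree 2 over GF(2): y² + y + 1.
None of them divide g (all give nonzero remainder).
Monic irreducibles of degree 3 over GF(2): y³ + y + 1, y³ + y² + 1.
None of them divide g (all give nonzero remainder).
Monic irreducibles of degree 4 over GF(2): y⁴ + y + 1, y⁴ + y³ + 1, y⁴ + y³ + y² + y + 1.
None of them divide g (all give nonzero remainder).
No irreducible factor of degree ≤ 4 exists, so g is irreducible over GF(2).

Yes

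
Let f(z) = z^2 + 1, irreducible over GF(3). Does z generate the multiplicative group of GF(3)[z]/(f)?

No

|GF(3^2)^×| = 3^2 − 1 = 8. Prime factorization: 8 = 2^3.
f is primitive ⇔ z has order 8 in GF(3)[z]/(f), i.e. z^(8/q) ≠ 1 for each prime q | 8.
z^(4) mod f = 1
Since z^(4) = 1, the order of z divides 4 < 8; not primitive.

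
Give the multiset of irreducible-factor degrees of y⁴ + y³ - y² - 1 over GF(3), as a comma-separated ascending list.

Write h(y) = y⁴ + y³ - y² - 1.
Roots in GF(3): h(0) = 2; h(1) = 0 → root; h(2) = 1.
Linear factors from roots: (y - 1).
Complete factorization: h(y) = (y - 1)·(y³ - y² + y + 1).
Factor degrees with multiplicity: 1 + 3 = 4.

1, 3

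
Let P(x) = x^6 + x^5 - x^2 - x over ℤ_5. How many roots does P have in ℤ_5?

5

Evaluate at each of the 5 elements of ℤ_5:
P(0) = 0 → root; P(1) = 0 → root; P(2) = 0 → root; P(3) = 0 → root; P(4) = 0 → root.
Roots: {0, 1, 2, 3, 4}.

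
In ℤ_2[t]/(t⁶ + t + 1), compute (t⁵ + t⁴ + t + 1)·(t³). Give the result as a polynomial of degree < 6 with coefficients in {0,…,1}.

t^4 + t

Multiply in ℤ_2[t]: (t⁵ + t⁴ + t + 1)·(t³) = t⁸ + t⁷ + t⁴ + t³.
Reduce using t⁶ ≡ t + 1 (mod t⁶ + t + 1).
Reduced: t⁴ + t.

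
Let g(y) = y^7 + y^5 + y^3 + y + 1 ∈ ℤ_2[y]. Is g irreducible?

Yes

Check for roots in ℤ_2: g(0) = 1; g(1) = 1.
No roots, so no linear factors.
Monic irreducibles of degree 2 over GF(2): y^2 + y + 1.
None of them divide g (all give nonzero remainder).
Monic irreducibles of degree 3 over GF(2): y^3 + y + 1, y^3 + y^2 + 1.
None of them divide g (all give nonzero remainder).
No irreducible factor of degree ≤ 3 exists, so g is irreducible over GF(2).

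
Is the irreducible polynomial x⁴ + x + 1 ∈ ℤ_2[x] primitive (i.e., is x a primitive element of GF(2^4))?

Yes

Write f(x) = x⁴ + x + 1.
|GF(2^4)^×| = 2^4 − 1 = 15. Prime factorization: 15 = 3·5.
f is primitive ⇔ x has order 15 in GF(2)[x]/(f), i.e. x^(15/q) ≠ 1 for each prime q | 15.
x^(5) mod f = x² + x.
x^(3) mod f = x³.
None equal 1, so x has full order 15; f is primitive.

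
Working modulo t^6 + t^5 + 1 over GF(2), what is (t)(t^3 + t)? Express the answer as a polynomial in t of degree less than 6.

Multiply in GF(2)[t]: (t)·(t^3 + t) = t^4 + t^2.
Reduced: t^4 + t^2.

t^4 + t^2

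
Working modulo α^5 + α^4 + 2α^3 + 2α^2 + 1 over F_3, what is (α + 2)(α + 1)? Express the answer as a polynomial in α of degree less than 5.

α^2 + 2

Multiply in F_3[α]: (α + 2)·(α + 1) = α^2 + 2.
Reduced: α^2 + 2.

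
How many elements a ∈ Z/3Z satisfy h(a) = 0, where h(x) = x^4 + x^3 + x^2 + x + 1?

0

Evaluate at each of the 3 elements of Z/3Z:
h(0) = 1; h(1) = 2; h(2) = 1.
No element is a root.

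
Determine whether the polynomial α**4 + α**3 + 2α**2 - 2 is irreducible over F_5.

No

Write g(α) = α**4 + α**3 + 2α**2 - 2.
Check for roots in F_5: g(0) = 3; g(1) = 2; g(2) = 0 → root; g(3) = 4; g(4) = 0 → root.
g(2) = 0, so (α − 2) divides g(α); g is reducible.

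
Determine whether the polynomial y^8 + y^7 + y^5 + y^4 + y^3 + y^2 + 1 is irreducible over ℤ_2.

Yes

Write P(y) = y^8 + y^7 + y^5 + y^4 + y^3 + y^2 + 1.
Check for roots in ℤ_2: P(0) = 1; P(1) = 1.
No roots, so no linear factors.
Monic irreducibles of degree 2 over GF(2): y^2 + y + 1.
None of them divide P (all give nonzero remainder).
Monic irreducibles of degree 3 over GF(2): y^3 + y + 1, y^3 + y^2 + 1.
None of them divide P (all give nonzero remainder).
Monic irreducibles of degree 4 over GF(2): y^4 + y + 1, y^4 + y^3 + 1, y^4 + y^3 + y^2 + y + 1.
None of them divide P (all give nonzero remainder).
No irreducible factor of degree ≤ 4 exists, so P is irreducible over GF(2).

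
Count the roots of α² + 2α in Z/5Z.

2

Write f(α) = α² + 2α.
Evaluate at each of the 5 elements of Z/5Z:
f(0) = 0 → root; f(1) = 3; f(2) = 3; f(3) = 0 → root; f(4) = 4.
Roots: {0, 3}.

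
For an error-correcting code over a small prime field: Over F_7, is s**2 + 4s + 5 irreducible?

Yes

Write f(s) = s**2 + 4s + 5.
Check for roots in F_7: f(0) = 5; f(1) = 3; f(2) = 3; f(3) = 5; f(4) = 2; f(5) = 1; f(6) = 2.
No roots. A degree-2 polynomial over a field with no linear factor is irreducible.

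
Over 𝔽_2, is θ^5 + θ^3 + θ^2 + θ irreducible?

Write h(θ) = θ^5 + θ^3 + θ^2 + θ.
Check for roots in 𝔽_2: h(0) = 0 → root; h(1) = 0 → root.
h(0) = 0, so (θ) divides h(θ); h is reducible.

No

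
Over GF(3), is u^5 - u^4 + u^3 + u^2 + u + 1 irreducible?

Yes

Write f(u) = u^5 - u^4 + u^3 + u^2 + u + 1.
Check for roots in GF(3): f(0) = 1; f(1) = 1; f(2) = 1.
No roots, so no linear factors.
Monic irreducibles of degree 2 over GF(3): u^2 + 1, u^2 + u - 1, u^2 - u - 1.
None of them divide f (all give nonzero remainder).
No irreducible factor of degree ≤ 2 exists, so f is irreducible over GF(3).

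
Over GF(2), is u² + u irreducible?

Write m(u) = u² + u.
Check for roots in GF(2): m(0) = 0 → root; m(1) = 0 → root.
m(0) = 0, so (u) divides m(u); m is reducible.

No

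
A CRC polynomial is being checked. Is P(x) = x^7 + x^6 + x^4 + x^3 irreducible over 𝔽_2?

Check for roots in 𝔽_2: P(0) = 0 → root; P(1) = 0 → root.
P(0) = 0, so (x) divides P(x); P is reducible.

No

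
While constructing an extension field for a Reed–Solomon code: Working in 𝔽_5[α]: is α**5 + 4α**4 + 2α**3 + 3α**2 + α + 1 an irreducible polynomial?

Yes

Write h(α) = α**5 + 4α**4 + 2α**3 + 3α**2 + α + 1.
Check for roots in 𝔽_5: h(0) = 1; h(1) = 2; h(2) = 2; h(3) = 2; h(4) = 4.
No roots, so no linear factors.
Degree-2 irreducible divisors: test the 10 monic irreducibles of degree 2 over GF(5).
None of them divide h (all give nonzero remainder).
No irreducible factor of degree ≤ 2 exists, so h is irreducible over GF(5).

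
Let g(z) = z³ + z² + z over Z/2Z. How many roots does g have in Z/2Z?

Evaluate at each of the 2 elements of Z/2Z:
g(0) = 0 → root; g(1) = 1.
Roots: {0}.

1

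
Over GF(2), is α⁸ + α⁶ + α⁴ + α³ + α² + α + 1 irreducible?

Yes

Write f(α) = α⁸ + α⁶ + α⁴ + α³ + α² + α + 1.
Check for roots in GF(2): f(0) = 1; f(1) = 1.
No roots, so no linear factors.
Monic irreducibles of degree 2 over GF(2): α² + α + 1.
None of them divide f (all give nonzero remainder).
Monic irreducibles of degree 3 over GF(2): α³ + α + 1, α³ + α² + 1.
None of them divide f (all give nonzero remainder).
Monic irreducibles of degree 4 over GF(2): α⁴ + α + 1, α⁴ + α³ + 1, α⁴ + α³ + α² + α + 1.
None of them divide f (all give nonzero remainder).
No irreducible factor of degree ≤ 4 exists, so f is irreducible over GF(2).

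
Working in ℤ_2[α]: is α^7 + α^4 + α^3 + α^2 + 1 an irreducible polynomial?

Write g(α) = α^7 + α^4 + α^3 + α^2 + 1.
Check for roots in ℤ_2: g(0) = 1; g(1) = 1.
No roots, so no linear factors.
Monic irreducibles of degree 2 over GF(2): α^2 + α + 1.
None of them divide g (all give nonzero remainder).
Monic irreducibles of degree 3 over GF(2): α^3 + α + 1, α^3 + α^2 + 1.
None of them divide g (all give nonzero remainder).
No irreducible factor of degree ≤ 3 exists, so g is irreducible over GF(2).

Yes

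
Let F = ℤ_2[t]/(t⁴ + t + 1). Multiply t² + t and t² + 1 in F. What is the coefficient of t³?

1

Multiply in ℤ_2[t]: (t² + t)·(t² + 1) = t⁴ + t³ + t² + t.
Reduce using t⁴ ≡ t + 1 (mod t⁴ + t + 1).
Reduced: t³ + t² + 1.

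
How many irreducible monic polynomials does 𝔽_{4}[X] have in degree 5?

204

x^(4^5) − x is the product of all monic irreducibles of degree dividing 5; Möbius inversion gives N = (1/5) Σ μ(5/d)·4^d.
Divisors of 5: 1, 5; μ(5/d) for each: -1, 1.
Σ = − 4^1 + 4^5 = 1020.
N = 1020/5 = 204.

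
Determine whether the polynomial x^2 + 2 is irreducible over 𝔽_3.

No

Write f(x) = x^2 + 2.
Check for roots in 𝔽_3: f(0) = 2; f(1) = 0 → root; f(2) = 0 → root.
f(1) = 0, so (x − 1) divides f(x); f is reducible.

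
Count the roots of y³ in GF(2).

Write g(y) = y³.
Evaluate at each of the 2 elements of GF(2):
g(0) = 0 → root; g(1) = 1.
Roots: {0}.

1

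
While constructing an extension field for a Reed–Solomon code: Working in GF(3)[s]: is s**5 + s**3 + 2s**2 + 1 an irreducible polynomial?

Yes

Write h(s) = s**5 + s**3 + 2s**2 + 1.
Check for roots in GF(3): h(0) = 1; h(1) = 2; h(2) = 1.
No roots, so no linear factors.
Monic irreducibles of degree 2 over GF(3): s**2 + 1, s**2 + s + 2, s**2 + 2s + 2.
None of them divide h (all give nonzero remainder).
No irreducible factor of degree ≤ 2 exists, so h is irreducible over GF(3).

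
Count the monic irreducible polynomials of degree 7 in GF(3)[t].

312

By the necklace-counting formula, N_3(7) = (1/7) Σ_{d|7} μ(7/d)·3^d.
Divisors of 7: 1, 7; μ(7/d) for each: -1, 1.
Σ = − 3^1 + 3^7 = 2184.
N = 2184/7 = 312.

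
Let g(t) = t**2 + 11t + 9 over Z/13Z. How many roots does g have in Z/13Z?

0

Evaluate at each of the 13 elements of Z/13Z:
g(0) = 9; g(1) = 8; g(2) = 9; g(3) = 12; g(4) = 4; g(5) = 11; g(6) = 7; g(7) = 5; g(8) = 5; g(9) = 7; g(10) = 11; g(11) = 4; g(12) = 12.
No element is a root.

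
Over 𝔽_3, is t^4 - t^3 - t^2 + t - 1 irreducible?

Write P(t) = t^4 - t^3 - t^2 + t - 1.
Check for roots in 𝔽_3: P(0) = 2; P(1) = 2; P(2) = 2.
No roots, so no linear factors.
Monic irreducibles of degree 2 over GF(3): t^2 + 1, t^2 + t - 1, t^2 - t - 1.
None of them divide P (all give nonzero remainder).
No irreducible factor of degree ≤ 2 exists, so P is irreducible over GF(3).

Yes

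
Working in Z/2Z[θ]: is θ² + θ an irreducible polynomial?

Write P(θ) = θ² + θ.
Check for roots in Z/2Z: P(0) = 0 → root; P(1) = 0 → root.
P(0) = 0, so (θ) divides P(θ); P is reducible.

No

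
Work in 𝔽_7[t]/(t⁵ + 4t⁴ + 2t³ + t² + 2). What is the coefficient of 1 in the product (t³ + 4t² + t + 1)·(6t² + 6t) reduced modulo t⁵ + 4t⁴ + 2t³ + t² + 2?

2

Multiply in 𝔽_7[t]: (t³ + 4t² + t + 1)·(6t² + 6t) = 6t⁵ + 2t⁴ + 2t³ + 5t² + 6t.
Reduce using t⁵ ≡ 3t⁴ + 5t³ + 6t² + 5 (mod t⁵ + 4t⁴ + 2t³ + t² + 2).
Reduced: 6t⁴ + 4t³ + 6t² + 6t + 2.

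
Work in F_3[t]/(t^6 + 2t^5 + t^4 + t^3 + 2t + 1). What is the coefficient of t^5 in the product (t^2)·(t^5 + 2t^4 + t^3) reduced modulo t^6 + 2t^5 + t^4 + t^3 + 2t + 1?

Multiply in F_3[t]: (t^2)·(t^5 + 2t^4 + t^3) = t^7 + 2t^6 + t^5.
Reduce using t^6 ≡ t^5 + 2t^4 + 2t^3 + t + 2 (mod t^6 + 2t^5 + t^4 + t^3 + 2t + 1).
Reduced: 2t^4 + t^2 + 2t.

0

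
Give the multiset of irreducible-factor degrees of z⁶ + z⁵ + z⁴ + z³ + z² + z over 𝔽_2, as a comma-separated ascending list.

1, 1, 2, 2

Write f(z) = z⁶ + z⁵ + z⁴ + z³ + z² + z.
Roots in 𝔽_2: f(0) = 0 → root; f(1) = 0 → root.
Linear factors from roots: (z), (z + 1).
Complete factorization: f(z) = (z)·(z + 1)·(z² + z + 1)^2.
Factor degrees with multiplicity: 1 + 1 + 2 + 2 = 6.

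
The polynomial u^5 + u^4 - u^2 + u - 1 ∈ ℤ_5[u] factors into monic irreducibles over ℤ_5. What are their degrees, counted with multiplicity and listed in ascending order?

1, 2, 2

Write g(u) = u^5 + u^4 - u^2 + u - 1.
Roots in ℤ_5: g(0) = 4; g(1) = 1; g(2) = 0 → root; g(3) = 2; g(4) = 2.
Linear factors from roots: (u - 2).
Complete factorization: g(u) = (u - 2)·(u^2 + 2)·(u^2 - 2u - 1).
Factor degrees with multiplicity: 1 + 2 + 2 = 5.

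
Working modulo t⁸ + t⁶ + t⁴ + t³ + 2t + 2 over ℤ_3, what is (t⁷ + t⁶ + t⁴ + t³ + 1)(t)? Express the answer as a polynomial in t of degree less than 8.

Multiply in ℤ_3[t]: (t⁷ + t⁶ + t⁴ + t³ + 1)·(t) = t⁸ + t⁷ + t⁵ + t⁴ + t.
Reduce using t⁸ ≡ 2t⁶ + 2t⁴ + 2t³ + t + 1 (mod t⁸ + t⁶ + t⁴ + t³ + 2t + 2).
Reduced: t⁷ + 2t⁶ + t⁵ + 2t³ + 2t + 1.

t^7 + 2t^6 + t^5 + 2t^3 + 2t + 1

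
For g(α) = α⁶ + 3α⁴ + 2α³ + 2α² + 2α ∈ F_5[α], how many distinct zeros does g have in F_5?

Evaluate at each of the 5 elements of F_5:
g(0) = 0 → root; g(1) = 0 → root; g(2) = 0 → root; g(3) = 0 → root; g(4) = 2.
Roots: {0, 1, 2, 3}.

4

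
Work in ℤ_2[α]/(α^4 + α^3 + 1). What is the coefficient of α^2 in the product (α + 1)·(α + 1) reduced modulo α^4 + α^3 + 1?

Multiply in ℤ_2[α]: (α + 1)·(α + 1) = α^2 + 1.
Reduced: α^2 + 1.

1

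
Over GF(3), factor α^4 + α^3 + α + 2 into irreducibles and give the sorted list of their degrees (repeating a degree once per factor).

Write f(α) = α^4 + α^3 + α + 2.
Roots in GF(3): f(0) = 2; f(1) = 2; f(2) = 1.
Complete factorization: f(α) = (α^2 + 1)·(α^2 + α + 2).
Factor degrees with multiplicity: 2 + 2 = 4.

2, 2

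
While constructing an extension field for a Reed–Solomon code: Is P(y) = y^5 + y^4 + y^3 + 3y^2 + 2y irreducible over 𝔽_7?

No

Check for roots in 𝔽_7: P(0) = 0 → root; P(1) = 1; P(2) = 2; P(3) = 6; P(4) = 0 → root; P(5) = 5; P(6) = 0 → root.
P(0) = 0, so (y) divides P(y); P is reducible.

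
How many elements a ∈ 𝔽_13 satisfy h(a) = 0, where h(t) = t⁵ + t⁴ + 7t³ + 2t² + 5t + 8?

2

Evaluate at each of the 13 elements of 𝔽_13:
h(0) = 8; h(1) = 11; h(2) = 0 → root; h(3) = 8; h(4) = 7; h(5) = 2; h(6) = 8; h(7) = 1; h(8) = 12; h(9) = 0 → root; h(10) = 11; h(11) = 12; h(12) = 11.
Roots: {2, 9}.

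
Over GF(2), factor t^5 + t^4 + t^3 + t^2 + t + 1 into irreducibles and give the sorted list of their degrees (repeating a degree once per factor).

Write g(t) = t^5 + t^4 + t^3 + t^2 + t + 1.
Roots in GF(2): g(0) = 1; g(1) = 0 → root.
Linear factors from roots: (t + 1).
Complete factorization: g(t) = (t + 1)·(t^2 + t + 1)^2.
Factor degrees with multiplicity: 1 + 2 + 2 = 5.

1, 2, 2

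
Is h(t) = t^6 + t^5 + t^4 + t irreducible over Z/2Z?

No

Check for roots in Z/2Z: h(0) = 0 → root; h(1) = 0 → root.
h(0) = 0, so (t) divides h(t); h is reducible.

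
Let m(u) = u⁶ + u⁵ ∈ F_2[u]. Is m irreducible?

Check for roots in F_2: m(0) = 0 → root; m(1) = 0 → root.
m(0) = 0, so (u) divides m(u); m is reducible.

No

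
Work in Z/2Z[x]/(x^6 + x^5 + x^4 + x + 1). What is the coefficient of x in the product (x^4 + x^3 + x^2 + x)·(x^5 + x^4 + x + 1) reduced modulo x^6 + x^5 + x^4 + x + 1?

0

Multiply in Z/2Z[x]: (x^4 + x^3 + x^2 + x)·(x^5 + x^4 + x + 1) = x^9 + x.
Reduce using x^6 ≡ x^5 + x^4 + x + 1 (mod x^6 + x^5 + x^4 + x + 1).
Reduced: x^5 + x^2 + 1.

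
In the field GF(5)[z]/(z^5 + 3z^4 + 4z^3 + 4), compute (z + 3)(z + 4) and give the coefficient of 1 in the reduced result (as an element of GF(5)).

Multiply in GF(5)[z]: (z + 3)·(z + 4) = z^2 + 2z + 2.
Reduced: z^2 + 2z + 2.

2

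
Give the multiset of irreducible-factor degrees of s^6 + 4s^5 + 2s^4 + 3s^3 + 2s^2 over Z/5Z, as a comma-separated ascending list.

1, 1, 4

Write f(s) = s^6 + 4s^5 + 2s^4 + 3s^3 + 2s^2.
Roots in Z/5Z: f(0) = 0 → root; f(1) = 2; f(2) = 1; f(3) = 2; f(4) = 3.
Linear factors from roots: (s).
Complete factorization: f(s) = (s)^2·(s^4 + 4s^3 + 2s^2 + 3s + 2).
Factor degrees with multiplicity: 1 + 1 + 4 = 6.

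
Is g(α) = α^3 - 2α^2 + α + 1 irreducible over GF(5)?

Check for roots in GF(5): g(0) = 1; g(1) = 1; g(2) = 3; g(3) = 3; g(4) = 2.
No roots. A degree-3 polynomial over a field with no linear factor is irreducible.

Yes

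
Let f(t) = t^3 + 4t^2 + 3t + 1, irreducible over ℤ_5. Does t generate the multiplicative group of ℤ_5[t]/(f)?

|GF(5^3)^×| = 5^3 − 1 = 124. Prime factorization: 124 = 2^2·31.
f is primitive ⇔ t has order 124 in GF(5)[t]/(f), i.e. t^(124/q) ≠ 1 for each prime q | 124.
t^(62) mod f = 1
t^(4) mod f = 3t^2 + t + 4.
Since t^(62) = 1, the order of t divides 62 < 124; not primitive.

No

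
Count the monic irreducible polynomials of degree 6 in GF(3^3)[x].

x^(27^6) − x is the product of all monic irreducibles of degree dividing 6; Möbius inversion gives N = (1/6) Σ μ(6/d)·27^d.
Divisors of 6: 1, 2, 3, 6; μ(6/d) for each: 1, -1, -1, 1.
Σ = 27^1 − 27^2 − 27^3 + 27^6 = 387400104.
N = 387400104/6 = 64566684.

64566684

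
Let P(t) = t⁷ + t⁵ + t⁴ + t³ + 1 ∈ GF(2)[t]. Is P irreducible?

Yes

Check for roots in GF(2): P(0) = 1; P(1) = 1.
No roots, so no linear factors.
Monic irreducibles of degree 2 over GF(2): t² + t + 1.
None of them divide P (all give nonzero remainder).
Monic irreducibles of degree 3 over GF(2): t³ + t + 1, t³ + t² + 1.
None of them divide P (all give nonzero remainder).
No irreducible factor of degree ≤ 3 exists, so P is irreducible over GF(2).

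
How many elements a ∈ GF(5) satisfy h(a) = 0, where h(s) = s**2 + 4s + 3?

Evaluate at each of the 5 elements of GF(5):
h(0) = 3; h(1) = 3; h(2) = 0 → root; h(3) = 4; h(4) = 0 → root.
Roots: {2, 4}.

2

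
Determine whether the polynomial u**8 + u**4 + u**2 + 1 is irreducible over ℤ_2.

Write f(u) = u**8 + u**4 + u**2 + 1.
Check for roots in ℤ_2: f(0) = 1; f(1) = 0 → root.
f(1) = 0, so (u − 1) divides f(u); f is reducible.

No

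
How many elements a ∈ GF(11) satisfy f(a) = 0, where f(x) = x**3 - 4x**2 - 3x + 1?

Evaluate at each of the 11 elements of GF(11):
f(0) = 1; f(1) = 6; f(2) = 9; f(3) = 5; f(4) = 0 → root; f(5) = 0 → root; f(6) = 0 → root; f(7) = 6; f(8) = 2; f(9) = 5; f(10) = 10.
Roots: {4, 5, 6}.

3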